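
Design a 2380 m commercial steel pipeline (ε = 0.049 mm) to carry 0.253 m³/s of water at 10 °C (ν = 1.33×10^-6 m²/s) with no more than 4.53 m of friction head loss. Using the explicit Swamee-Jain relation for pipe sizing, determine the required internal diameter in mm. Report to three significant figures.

Swamee-Jain (Type III): D = 0.66·[ε^1.25·(LQ²/(gh_f))^4.75 + ν·Q^9.4·(L/(gh_f))^5.2]^0.04
LQ²/(gh_f) = 3.428; L/(gh_f) = 53.56
Term 1 = ε^1.25·(…)^4.75 = 0.00143; Term 2 = ν·Q^9.4·(…)^5.2 = 0.00318
D = 0.66·(0.00143 + 0.00318)^0.04 = 0.5322 m = 532 mm
Check: V = 1.14 m/s, Re = 4.55×10^5, f = 0.01454, h_f = 4.29 m ≈ 4.53 m ✓

D ≈ 532 mm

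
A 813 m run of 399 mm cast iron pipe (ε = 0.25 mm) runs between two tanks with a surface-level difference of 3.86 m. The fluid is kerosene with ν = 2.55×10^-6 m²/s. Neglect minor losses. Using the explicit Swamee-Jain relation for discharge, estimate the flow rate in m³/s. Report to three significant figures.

Swamee-Jain (Type II): Q = -0.965·√(gD⁵h_f/L)·ln[ε/(3.7D) + √(3.17ν²L/(gD³h_f))]
√(gD⁵h_f/L) = √(9.81·0.399⁵·3.86/813) = 0.02170
ε/(3.7D) = 1.69×10^-4; √(3.17ν²L/(gD³h_f)) = 8.35×10^-5
Q = -0.965·0.02170·ln(2.528×10^-4) = 0.1735 m³/s
Check: V = 1.39 m/s, Re = 2.17×10^5, f = 0.01945, h_f = 3.89 m ≈ 3.86 m ✓

Q ≈ 0.173 m³/s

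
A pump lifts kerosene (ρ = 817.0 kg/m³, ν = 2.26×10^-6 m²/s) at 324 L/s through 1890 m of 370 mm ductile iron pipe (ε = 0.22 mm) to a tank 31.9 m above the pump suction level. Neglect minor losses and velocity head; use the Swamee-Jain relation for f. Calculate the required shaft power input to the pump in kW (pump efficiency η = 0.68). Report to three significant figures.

P_shaft ≈ 288 kW

V = 4Q/(πD²) = 3.013 m/s; Re = 4.93×10^5; ε/D = 5.95×10^-4; f = 0.01835
h_f = f(L/D)V²/2g = 43.39 m
Total head H = z + h_f = 31.9 + 43.39 = 75.29 m
P_hyd = ρgQH = 817.0·9.81·0.324·75.29 = 195.5 kW
P_shaft = P_hyd/η = 195.5/0.68 = 287.5 kW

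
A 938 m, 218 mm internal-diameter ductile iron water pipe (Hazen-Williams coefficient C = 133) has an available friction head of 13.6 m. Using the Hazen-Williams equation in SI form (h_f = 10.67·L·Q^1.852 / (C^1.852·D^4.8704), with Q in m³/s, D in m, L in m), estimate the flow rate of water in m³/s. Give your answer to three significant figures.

Rearranging: Q = [h_f·C^1.852·D^4.8704 / (10.67·L)]^(1/1.852)
Q = [13.6·133^1.852·0.218^4.8704 / (10.67·938)]^0.540 = 0.06857 m³/s

Q ≈ 0.0686 m³/s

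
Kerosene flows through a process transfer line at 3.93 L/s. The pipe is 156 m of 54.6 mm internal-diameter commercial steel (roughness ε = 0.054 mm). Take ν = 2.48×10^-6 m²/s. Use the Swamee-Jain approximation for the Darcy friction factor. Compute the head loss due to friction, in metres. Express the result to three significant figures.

V = 4Q/(πD²) = 4·0.00393/(π·0.0546²) = 1.678 m/s
Re = VD/ν = 1.678·0.0546/2.48×10^-6 = 3.70×10^4 → turbulent
ε/D = 0.054/54.6 = 9.89×10^-4
Swamee-Jain: f = 0.02523
h_f = f(L/D)V²/(2g) = 0.02523·(156/0.0546)·1.678²/(2·9.81) = 10.35 m

h_f ≈ 10.4 m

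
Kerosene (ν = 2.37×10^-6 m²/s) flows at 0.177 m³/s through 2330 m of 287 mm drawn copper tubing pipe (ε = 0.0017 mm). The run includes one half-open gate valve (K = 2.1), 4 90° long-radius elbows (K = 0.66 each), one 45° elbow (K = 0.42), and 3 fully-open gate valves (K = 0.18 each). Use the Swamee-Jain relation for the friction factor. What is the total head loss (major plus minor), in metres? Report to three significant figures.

V = 4Q/(πD²) = 2.736 m/s; V²/2g = 0.3815 m
Re = 3.31×10^5, ε/D = 5.92×10^-6 → f = 0.01418 (Swamee-Jain)
Major: h_f = f(L/D)·V²/2g = 0.01418·8118·0.3815 = 43.94 m
Minor: ΣK = 5.70; h_m = ΣK·V²/2g = 2.175 m
Total H_L = 43.94 + 2.175 = 46.11 m

H_L ≈ 46.1 m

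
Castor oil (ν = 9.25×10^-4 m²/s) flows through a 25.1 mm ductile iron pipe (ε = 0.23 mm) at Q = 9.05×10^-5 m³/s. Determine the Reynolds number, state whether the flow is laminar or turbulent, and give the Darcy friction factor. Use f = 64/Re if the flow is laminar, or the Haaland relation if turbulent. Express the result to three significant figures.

V = 4Q/(πD²) = 0.1829 m/s
Re = VD/ν = 0.1829·0.0251/9.25×10^-4 = 4.96
Re < 2300 → laminar → f = 64/Re = 12.90

Re ≈ 4.96; laminar; f = 64/Re ≈ 12.9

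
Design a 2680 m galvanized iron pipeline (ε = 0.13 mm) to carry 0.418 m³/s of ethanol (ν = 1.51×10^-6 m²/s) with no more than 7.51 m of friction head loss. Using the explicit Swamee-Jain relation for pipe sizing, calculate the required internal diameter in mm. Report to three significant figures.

D ≈ 611 mm

Swamee-Jain (Type III): D = 0.66·[ε^1.25·(LQ²/(gh_f))^4.75 + ν·Q^9.4·(L/(gh_f))^5.2]^0.04
LQ²/(gh_f) = 6.356; L/(gh_f) = 36.38
Term 1 = ε^1.25·(…)^4.75 = 0.0907; Term 2 = ν·Q^9.4·(…)^5.2 = 0.0542
D = 0.66·(0.0907 + 0.0542)^0.04 = 0.6109 m = 611 mm
Check: V = 1.43 m/s, Re = 5.77×10^5, f = 0.01545, h_f = 7.03 m ≈ 7.51 m ✓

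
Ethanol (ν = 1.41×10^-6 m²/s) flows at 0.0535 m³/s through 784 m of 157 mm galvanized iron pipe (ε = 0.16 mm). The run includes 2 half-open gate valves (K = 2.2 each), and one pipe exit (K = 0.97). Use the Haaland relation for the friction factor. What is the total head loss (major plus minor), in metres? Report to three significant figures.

H_L ≈ 42.1 m

V = 4Q/(πD²) = 2.764 m/s; V²/2g = 0.3893 m
Re = 3.08×10^5, ε/D = 0.00102 → f = 0.02058 (Haaland)
Major: h_f = f(L/D)·V²/2g = 0.02058·4994·0.3893 = 40.01 m
Minor: ΣK = 5.37; h_m = ΣK·V²/2g = 2.090 m
Total H_L = 40.01 + 2.090 = 42.10 m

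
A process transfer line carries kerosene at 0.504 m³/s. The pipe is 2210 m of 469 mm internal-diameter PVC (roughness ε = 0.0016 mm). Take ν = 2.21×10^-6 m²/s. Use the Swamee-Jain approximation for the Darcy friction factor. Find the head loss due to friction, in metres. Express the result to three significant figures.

h_f ≈ 25.9 m

V = 4Q/(πD²) = 4·0.504/(π·0.469²) = 2.917 m/s
Re = VD/ν = 2.917·0.469/2.21×10^-6 = 6.19×10^5 → turbulent
ε/D = 0.0016/469 = 3.41×10^-6
Swamee-Jain: f = 0.01267
h_f = f(L/D)V²/(2g) = 0.01267·(2210/0.469)·2.917²/(2·9.81) = 25.89 m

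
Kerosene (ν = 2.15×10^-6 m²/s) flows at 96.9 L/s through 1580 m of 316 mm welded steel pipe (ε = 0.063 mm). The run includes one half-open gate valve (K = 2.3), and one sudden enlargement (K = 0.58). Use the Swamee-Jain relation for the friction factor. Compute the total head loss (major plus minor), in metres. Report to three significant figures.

V = 4Q/(πD²) = 1.236 m/s; V²/2g = 0.07781 m
Re = 1.82×10^5, ε/D = 1.99×10^-4 → f = 0.01735 (Swamee-Jain)
Major: h_f = f(L/D)·V²/2g = 0.01735·5000·0.07781 = 6.750 m
Minor: ΣK = 2.88; h_m = ΣK·V²/2g = 0.2241 m
Total H_L = 6.750 + 0.2241 = 6.974 m

H_L ≈ 6.97 m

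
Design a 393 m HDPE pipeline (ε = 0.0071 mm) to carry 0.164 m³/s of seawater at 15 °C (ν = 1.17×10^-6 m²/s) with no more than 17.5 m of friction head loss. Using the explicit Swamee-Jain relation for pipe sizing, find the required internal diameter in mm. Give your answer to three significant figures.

D ≈ 232 mm

Swamee-Jain (Type III): D = 0.66·[ε^1.25·(LQ²/(gh_f))^4.75 + ν·Q^9.4·(L/(gh_f))^5.2]^0.04
LQ²/(gh_f) = 0.06157; L/(gh_f) = 2.289
Term 1 = ε^1.25·(…)^4.75 = 6.51×10^-13; Term 2 = ν·Q^9.4·(…)^5.2 = 3.61×10^-12
D = 0.66·(6.51×10^-13 + 3.61×10^-12)^0.04 = 0.2316 m = 232 mm
Check: V = 3.89 m/s, Re = 7.71×10^5, f = 0.01274, h_f = 16.7 m ≈ 17.5 m ✓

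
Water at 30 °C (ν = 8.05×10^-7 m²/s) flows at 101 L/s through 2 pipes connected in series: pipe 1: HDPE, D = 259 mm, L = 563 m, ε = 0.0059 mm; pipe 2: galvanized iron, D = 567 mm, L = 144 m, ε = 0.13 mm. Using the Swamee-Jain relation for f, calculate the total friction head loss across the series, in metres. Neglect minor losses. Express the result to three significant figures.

Pipe 1: V = 1.917 m/s, Re = 6.17×10^5, ε/D = 2.28×10^-5, f = 0.01302, h_1 = f(L/D)V²/2g = 5.300 m
Pipe 2: V = 0.4000 m/s, Re = 2.82×10^5, ε/D = 2.29×10^-4, f = 0.01665, h_2 = f(L/D)V²/2g = 0.03449 m
Series → Q common, losses add: H = Σh = 5.335 m

H ≈ 5.33 m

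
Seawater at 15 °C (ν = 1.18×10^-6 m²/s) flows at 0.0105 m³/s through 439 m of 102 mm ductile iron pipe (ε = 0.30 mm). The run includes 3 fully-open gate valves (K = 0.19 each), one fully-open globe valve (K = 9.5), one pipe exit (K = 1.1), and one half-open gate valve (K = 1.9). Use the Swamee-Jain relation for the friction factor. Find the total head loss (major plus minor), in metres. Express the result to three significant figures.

V = 4Q/(πD²) = 1.285 m/s; V²/2g = 0.08416 m
Re = 1.11×10^5, ε/D = 0.00294 → f = 0.02745 (Swamee-Jain)
Major: h_f = f(L/D)·V²/2g = 0.02745·4304·0.08416 = 9.944 m
Minor: ΣK = 13.1; h_m = ΣK·V²/2g = 1.100 m
Total H_L = 9.944 + 1.100 = 11.04 m

H_L ≈ 11.0 m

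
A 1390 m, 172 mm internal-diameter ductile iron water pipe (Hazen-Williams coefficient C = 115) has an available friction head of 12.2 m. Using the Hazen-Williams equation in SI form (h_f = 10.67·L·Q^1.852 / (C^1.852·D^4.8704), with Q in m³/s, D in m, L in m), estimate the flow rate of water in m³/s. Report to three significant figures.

Q ≈ 0.0242 m³/s

Rearranging: Q = [h_f·C^1.852·D^4.8704 / (10.67·L)]^(1/1.852)
Q = [12.2·115^1.852·0.172^4.8704 / (10.67·1390)]^0.540 = 0.02424 m³/s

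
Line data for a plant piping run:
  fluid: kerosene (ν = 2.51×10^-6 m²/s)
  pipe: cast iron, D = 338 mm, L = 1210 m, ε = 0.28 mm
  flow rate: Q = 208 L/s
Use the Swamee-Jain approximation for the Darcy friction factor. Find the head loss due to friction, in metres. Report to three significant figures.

V = 4Q/(πD²) = 4·0.208/(π·0.338²) = 2.318 m/s
Re = VD/ν = 2.318·0.338/2.51×10^-6 = 3.12×10^5 → turbulent
ε/D = 0.28/338 = 8.28×10^-4
Swamee-Jain: f = 0.01996
h_f = f(L/D)V²/(2g) = 0.01996·(1210/0.338)·2.318²/(2·9.81) = 19.57 m

h_f ≈ 19.6 m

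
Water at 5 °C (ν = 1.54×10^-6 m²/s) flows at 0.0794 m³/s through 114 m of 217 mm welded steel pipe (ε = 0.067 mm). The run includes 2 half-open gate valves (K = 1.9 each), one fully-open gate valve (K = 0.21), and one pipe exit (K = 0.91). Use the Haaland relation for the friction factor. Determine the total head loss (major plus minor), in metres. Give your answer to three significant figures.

V = 4Q/(πD²) = 2.147 m/s; V²/2g = 0.2349 m
Re = 3.03×10^5, ε/D = 3.09×10^-4 → f = 0.01685 (Haaland)
Major: h_f = f(L/D)·V²/2g = 0.01685·525.3·0.2349 = 2.080 m
Minor: ΣK = 4.92; h_m = ΣK·V²/2g = 1.156 m
Total H_L = 2.080 + 1.156 = 3.235 m

H_L ≈ 3.24 m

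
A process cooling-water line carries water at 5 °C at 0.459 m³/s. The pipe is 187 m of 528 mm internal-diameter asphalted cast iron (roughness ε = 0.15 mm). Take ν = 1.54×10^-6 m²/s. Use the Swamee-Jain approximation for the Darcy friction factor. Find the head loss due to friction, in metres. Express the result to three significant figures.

h_f ≈ 1.26 m

V = 4Q/(πD²) = 4·0.459/(π·0.528²) = 2.096 m/s
Re = VD/ν = 2.096·0.528/1.54×10^-6 = 7.19×10^5 → turbulent
ε/D = 0.15/528 = 2.84×10^-4
Swamee-Jain: f = 0.01587
h_f = f(L/D)V²/(2g) = 0.01587·(187/0.528)·2.096²/(2·9.81) = 1.259 m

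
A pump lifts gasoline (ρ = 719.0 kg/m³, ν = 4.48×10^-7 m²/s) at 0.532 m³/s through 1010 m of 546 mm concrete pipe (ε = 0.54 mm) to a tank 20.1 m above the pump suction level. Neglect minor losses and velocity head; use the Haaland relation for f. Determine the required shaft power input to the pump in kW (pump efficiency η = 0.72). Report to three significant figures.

V = 4Q/(πD²) = 2.272 m/s; Re = 2.77×10^6; ε/D = 9.89×10^-4; f = 0.01972
h_f = f(L/D)V²/2g = 9.599 m
Total head H = z + h_f = 20.1 + 9.599 = 29.70 m
P_hyd = ρgQH = 719.0·9.81·0.532·29.70 = 111.4 kW
P_shaft = P_hyd/η = 111.4/0.72 = 154.8 kW

P_shaft ≈ 155 kW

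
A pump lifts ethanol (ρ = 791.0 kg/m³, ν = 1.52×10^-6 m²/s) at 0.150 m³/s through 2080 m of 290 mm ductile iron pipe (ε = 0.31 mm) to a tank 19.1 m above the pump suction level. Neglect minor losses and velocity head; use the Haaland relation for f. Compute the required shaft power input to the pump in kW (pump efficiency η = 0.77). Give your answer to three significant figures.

V = 4Q/(πD²) = 2.271 m/s; Re = 4.33×10^5; ε/D = 0.00107; f = 0.02057
h_f = f(L/D)V²/2g = 38.78 m
Total head H = z + h_f = 19.1 + 38.78 = 57.88 m
P_hyd = ρgQH = 791.0·9.81·0.150·57.88 = 67.37 kW
P_shaft = P_hyd/η = 67.37/0.77 = 87.49 kW

P_shaft ≈ 87.5 kW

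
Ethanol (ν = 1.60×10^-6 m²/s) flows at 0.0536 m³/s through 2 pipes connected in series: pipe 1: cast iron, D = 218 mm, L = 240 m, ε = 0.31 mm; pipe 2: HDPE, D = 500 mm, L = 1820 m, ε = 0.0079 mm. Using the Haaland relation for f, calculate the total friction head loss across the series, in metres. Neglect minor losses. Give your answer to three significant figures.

Pipe 1: V = 1.436 m/s, Re = 1.96×10^5, ε/D = 0.00142, f = 0.02248, h_1 = f(L/D)V²/2g = 2.601 m
Pipe 2: V = 0.2730 m/s, Re = 8.53×10^4, ε/D = 1.58×10^-5, f = 0.01848, h_2 = f(L/D)V²/2g = 0.2555 m
Series → Q common, losses add: H = Σh = 2.857 m

H ≈ 2.86 m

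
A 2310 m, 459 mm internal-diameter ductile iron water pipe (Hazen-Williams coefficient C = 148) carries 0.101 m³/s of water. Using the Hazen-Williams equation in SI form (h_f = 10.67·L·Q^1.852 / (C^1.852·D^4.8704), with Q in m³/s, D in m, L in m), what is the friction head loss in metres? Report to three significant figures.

h_f ≈ 1.50 m

h_f = 10.67·2310·0.101^1.852 / (148^1.852·0.459^4.8704) = 1.498 m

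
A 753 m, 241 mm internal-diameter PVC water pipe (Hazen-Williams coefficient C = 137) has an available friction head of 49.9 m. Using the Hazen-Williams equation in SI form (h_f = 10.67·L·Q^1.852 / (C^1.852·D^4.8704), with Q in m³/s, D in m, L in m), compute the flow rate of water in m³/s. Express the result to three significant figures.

Q ≈ 0.209 m³/s

Rearranging: Q = [h_f·C^1.852·D^4.8704 / (10.67·L)]^(1/1.852)
Q = [49.9·137^1.852·0.241^4.8704 / (10.67·753)]^0.540 = 0.2089 m³/s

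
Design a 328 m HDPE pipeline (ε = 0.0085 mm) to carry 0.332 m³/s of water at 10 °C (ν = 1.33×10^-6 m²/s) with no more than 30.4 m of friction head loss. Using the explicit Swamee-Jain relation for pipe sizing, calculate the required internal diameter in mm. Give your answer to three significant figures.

D ≈ 262 mm

Swamee-Jain (Type III): D = 0.66·[ε^1.25·(LQ²/(gh_f))^4.75 + ν·Q^9.4·(L/(gh_f))^5.2]^0.04
LQ²/(gh_f) = 0.1212; L/(gh_f) = 1.100
Term 1 = ε^1.25·(…)^4.75 = 2.04×10^-11; Term 2 = ν·Q^9.4·(…)^5.2 = 6.88×10^-11
D = 0.66·(2.04×10^-11 + 6.88×10^-11)^0.04 = 0.2615 m = 262 mm
Check: V = 6.18 m/s, Re = 1.22×10^6, f = 0.01206, h_f = 29.4 m ≈ 30.4 m ✓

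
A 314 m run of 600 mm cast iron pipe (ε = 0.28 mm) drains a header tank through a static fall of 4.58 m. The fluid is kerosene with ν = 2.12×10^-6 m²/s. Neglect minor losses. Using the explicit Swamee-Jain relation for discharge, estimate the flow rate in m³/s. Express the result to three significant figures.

Swamee-Jain (Type II): Q = -0.965·√(gD⁵h_f/L)·ln[ε/(3.7D) + √(3.17ν²L/(gD³h_f))]
√(gD⁵h_f/L) = √(9.81·0.600⁵·4.58/314) = 0.1055
ε/(3.7D) = 1.26×10^-4; √(3.17ν²L/(gD³h_f)) = 2.15×10^-5
Q = -0.965·0.1055·ln(1.476×10^-4) = 0.8979 m³/s
Check: V = 3.18 m/s, Re = 8.99×10^5, f = 0.01713, h_f = 4.61 m ≈ 4.58 m ✓

Q ≈ 0.898 m³/s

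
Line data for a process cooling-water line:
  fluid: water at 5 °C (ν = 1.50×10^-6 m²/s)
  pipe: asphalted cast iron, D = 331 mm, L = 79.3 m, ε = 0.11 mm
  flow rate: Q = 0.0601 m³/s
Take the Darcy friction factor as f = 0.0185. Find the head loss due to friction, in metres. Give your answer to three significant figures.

h_f ≈ 0.110 m

V = 4Q/(πD²) = 4·0.0601/(π·0.331²) = 0.6984 m/s
h_f = f(L/D)V²/(2g) = 0.01850·(79.3/0.331)·0.6984²/(2·9.81) = 0.1102 m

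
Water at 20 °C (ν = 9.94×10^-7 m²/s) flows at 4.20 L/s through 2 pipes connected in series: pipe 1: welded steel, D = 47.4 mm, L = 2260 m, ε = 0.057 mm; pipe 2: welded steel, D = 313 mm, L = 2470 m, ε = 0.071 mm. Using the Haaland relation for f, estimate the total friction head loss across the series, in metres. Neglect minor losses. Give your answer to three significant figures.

Pipe 1: V = 2.380 m/s, Re = 1.13×10^5, ε/D = 0.00120, f = 0.02243, h_1 = f(L/D)V²/2g = 308.8 m
Pipe 2: V = 0.05458 m/s, Re = 1.72×10^4, ε/D = 2.27×10^-4, f = 0.02711, h_2 = f(L/D)V²/2g = 0.03249 m
Series → Q common, losses add: H = Σh = 308.8 m

H ≈ 309 m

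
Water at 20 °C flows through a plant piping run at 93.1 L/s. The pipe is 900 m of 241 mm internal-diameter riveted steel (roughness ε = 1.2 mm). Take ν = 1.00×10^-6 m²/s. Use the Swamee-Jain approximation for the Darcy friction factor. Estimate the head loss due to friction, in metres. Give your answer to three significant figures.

V = 4Q/(πD²) = 4·0.0931/(π·0.241²) = 2.041 m/s
Re = VD/ν = 2.041·0.241/1.00×10^-6 = 4.92×10^5 → turbulent
ε/D = 1.2/241 = 0.00498
Swamee-Jain: f = 0.03062
h_f = f(L/D)V²/(2g) = 0.03062·(900/0.241)·2.041²/(2·9.81) = 24.28 m

h_f ≈ 24.3 m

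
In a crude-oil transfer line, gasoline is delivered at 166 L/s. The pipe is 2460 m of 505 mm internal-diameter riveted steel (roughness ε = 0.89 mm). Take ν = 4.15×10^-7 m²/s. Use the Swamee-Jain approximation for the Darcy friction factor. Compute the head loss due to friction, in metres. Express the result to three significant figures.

h_f ≈ 3.91 m

V = 4Q/(πD²) = 4·0.166/(π·0.505²) = 0.8288 m/s
Re = VD/ν = 0.8288·0.505/4.15×10^-7 = 1.01×10^6 → turbulent
ε/D = 0.89/505 = 0.00176
Swamee-Jain: f = 0.02293
h_f = f(L/D)V²/(2g) = 0.02293·(2460/0.505)·0.8288²/(2·9.81) = 3.910 m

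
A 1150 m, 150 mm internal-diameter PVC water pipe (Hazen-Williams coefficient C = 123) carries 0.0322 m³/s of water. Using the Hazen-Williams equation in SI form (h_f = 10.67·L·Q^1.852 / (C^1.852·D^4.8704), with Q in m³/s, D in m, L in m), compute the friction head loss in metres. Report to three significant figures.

h_f ≈ 29.4 m

h_f = 10.67·1150·0.0322^1.852 / (123^1.852·0.150^4.8704) = 29.35 m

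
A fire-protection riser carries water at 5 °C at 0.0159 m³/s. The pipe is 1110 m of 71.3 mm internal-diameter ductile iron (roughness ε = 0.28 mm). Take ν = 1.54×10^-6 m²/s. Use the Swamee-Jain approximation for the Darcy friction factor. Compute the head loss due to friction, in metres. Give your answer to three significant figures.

h_f ≈ 366 m

V = 4Q/(πD²) = 4·0.0159/(π·0.0713²) = 3.982 m/s
Re = VD/ν = 3.982·0.0713/1.54×10^-6 = 1.84×10^5 → turbulent
ε/D = 0.28/71.3 = 0.00393
Swamee-Jain: f = 0.02906
h_f = f(L/D)V²/(2g) = 0.02906·(1110/0.0713)·3.982²/(2·9.81) = 365.6 m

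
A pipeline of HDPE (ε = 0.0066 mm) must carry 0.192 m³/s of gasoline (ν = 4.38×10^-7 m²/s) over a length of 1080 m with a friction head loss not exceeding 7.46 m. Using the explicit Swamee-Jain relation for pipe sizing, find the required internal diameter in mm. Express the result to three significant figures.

Swamee-Jain (Type III): D = 0.66·[ε^1.25·(LQ²/(gh_f))^4.75 + ν·Q^9.4·(L/(gh_f))^5.2]^0.04
LQ²/(gh_f) = 0.5440; L/(gh_f) = 14.76
Term 1 = ε^1.25·(…)^4.75 = 1.86×10^-8; Term 2 = ν·Q^9.4·(…)^5.2 = 9.62×10^-8
D = 0.66·(1.86×10^-8 + 9.62×10^-8)^0.04 = 0.3483 m = 348 mm
Check: V = 2.02 m/s, Re = 1.60×10^6, f = 0.01133, h_f = 7.27 m ≈ 7.46 m ✓

D ≈ 348 mm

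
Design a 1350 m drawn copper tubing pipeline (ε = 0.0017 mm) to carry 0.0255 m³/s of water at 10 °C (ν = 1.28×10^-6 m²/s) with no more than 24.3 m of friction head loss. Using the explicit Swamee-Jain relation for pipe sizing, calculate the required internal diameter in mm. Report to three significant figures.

Swamee-Jain (Type III): D = 0.66·[ε^1.25·(LQ²/(gh_f))^4.75 + ν·Q^9.4·(L/(gh_f))^5.2]^0.04
LQ²/(gh_f) = 0.003682; L/(gh_f) = 5.663
Term 1 = ε^1.25·(…)^4.75 = 1.69×10^-19; Term 2 = ν·Q^9.4·(…)^5.2 = 1.11×10^-17
D = 0.66·(1.69×10^-19 + 1.11×10^-17)^0.04 = 0.1385 m = 139 mm
Check: V = 1.69 m/s, Re = 1.83×10^5, f = 0.01591, h_f = 22.6 m ≈ 24.3 m ✓

D ≈ 139 mm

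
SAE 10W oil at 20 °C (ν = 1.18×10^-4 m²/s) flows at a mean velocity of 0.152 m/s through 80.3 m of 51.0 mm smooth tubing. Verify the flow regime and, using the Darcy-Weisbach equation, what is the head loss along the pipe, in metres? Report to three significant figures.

h_f ≈ 1.81 m

Re = VD/ν = 0.152·0.05100/1.18×10^-4 = 65.7 → laminar (Re < 2300)
f = 64/Re = 0.9742
h_f = f(L/D)V²/(2g) = 0.9742·(80.3/0.05100)·0.152²/(2·9.81) = 1.806 m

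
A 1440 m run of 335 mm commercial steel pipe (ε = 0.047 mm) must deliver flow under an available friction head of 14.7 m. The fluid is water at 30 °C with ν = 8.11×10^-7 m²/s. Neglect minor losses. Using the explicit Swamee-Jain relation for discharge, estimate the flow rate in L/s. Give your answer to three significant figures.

Q ≈ 192 L/s

Swamee-Jain (Type II): Q = -0.965·√(gD⁵h_f/L)·ln[ε/(3.7D) + √(3.17ν²L/(gD³h_f))]
√(gD⁵h_f/L) = √(9.81·0.335⁵·14.7/1440) = 0.02056
ε/(3.7D) = 3.79×10^-5; √(3.17ν²L/(gD³h_f)) = 2.35×10^-5
Q = -0.965·0.02056·ln(6.145×10^-5) = 0.1924 m³/s
Check: V = 2.18 m/s, Re = 9.01×10^5, f = 0.01417, h_f = 14.8 m ≈ 14.7 m ✓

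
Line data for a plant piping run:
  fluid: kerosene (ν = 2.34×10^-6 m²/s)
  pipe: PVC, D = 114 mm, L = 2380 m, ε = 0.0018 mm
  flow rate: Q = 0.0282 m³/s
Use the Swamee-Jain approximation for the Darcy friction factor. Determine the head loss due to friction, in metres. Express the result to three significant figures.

V = 4Q/(πD²) = 4·0.0282/(π·0.114²) = 2.763 m/s
Re = VD/ν = 2.763·0.114/2.34×10^-6 = 1.35×10^5 → turbulent
ε/D = 0.0018/114 = 1.58×10^-5
Swamee-Jain: f = 0.01692
h_f = f(L/D)V²/(2g) = 0.01692·(2380/0.114)·2.763²/(2·9.81) = 137.4 m

h_f ≈ 137 m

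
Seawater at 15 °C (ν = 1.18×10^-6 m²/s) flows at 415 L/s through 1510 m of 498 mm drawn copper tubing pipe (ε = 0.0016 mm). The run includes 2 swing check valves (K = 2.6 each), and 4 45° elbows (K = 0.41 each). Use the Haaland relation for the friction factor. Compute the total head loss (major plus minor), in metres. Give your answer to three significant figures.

H_L ≈ 9.89 m

V = 4Q/(πD²) = 2.131 m/s; V²/2g = 0.2314 m
Re = 8.99×10^5, ε/D = 3.21×10^-6 → f = 0.01185 (Haaland)
Major: h_f = f(L/D)·V²/2g = 0.01185·3032·0.2314 = 8.310 m
Minor: ΣK = 6.84; h_m = ΣK·V²/2g = 1.583 m
Total H_L = 8.310 + 1.583 = 9.892 m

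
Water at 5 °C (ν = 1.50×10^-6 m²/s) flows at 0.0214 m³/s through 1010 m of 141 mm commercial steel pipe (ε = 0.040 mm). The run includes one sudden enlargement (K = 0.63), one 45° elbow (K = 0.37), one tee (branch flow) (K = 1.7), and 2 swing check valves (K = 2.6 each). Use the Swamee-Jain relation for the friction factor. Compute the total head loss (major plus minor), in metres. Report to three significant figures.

H_L ≈ 13.6 m

V = 4Q/(πD²) = 1.371 m/s; V²/2g = 0.09574 m
Re = 1.29×10^5, ε/D = 2.84×10^-4 → f = 0.01871 (Swamee-Jain)
Major: h_f = f(L/D)·V²/2g = 0.01871·7163·0.09574 = 12.83 m
Minor: ΣK = 7.90; h_m = ΣK·V²/2g = 0.7563 m
Total H_L = 12.83 + 0.7563 = 13.59 m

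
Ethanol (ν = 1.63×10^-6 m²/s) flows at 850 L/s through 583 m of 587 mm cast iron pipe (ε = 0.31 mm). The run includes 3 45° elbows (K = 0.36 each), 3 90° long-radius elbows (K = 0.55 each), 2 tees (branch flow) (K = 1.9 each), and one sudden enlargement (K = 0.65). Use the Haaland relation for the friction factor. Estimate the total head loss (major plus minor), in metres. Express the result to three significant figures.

V = 4Q/(πD²) = 3.141 m/s; V²/2g = 0.5028 m
Re = 1.13×10^6, ε/D = 5.28×10^-4 → f = 0.01732 (Haaland)
Major: h_f = f(L/D)·V²/2g = 0.01732·993.2·0.5028 = 8.647 m
Minor: ΣK = 7.18; h_m = ΣK·V²/2g = 3.610 m
Total H_L = 8.647 + 3.610 = 12.26 m

H_L ≈ 12.3 m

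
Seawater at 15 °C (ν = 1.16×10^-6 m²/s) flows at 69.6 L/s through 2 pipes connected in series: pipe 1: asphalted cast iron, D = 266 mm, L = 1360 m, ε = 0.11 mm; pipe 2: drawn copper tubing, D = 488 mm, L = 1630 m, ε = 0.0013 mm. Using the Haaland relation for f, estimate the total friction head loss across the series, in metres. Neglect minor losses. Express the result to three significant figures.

Pipe 1: V = 1.252 m/s, Re = 2.87×10^5, ε/D = 4.14×10^-4, f = 0.01761, h_1 = f(L/D)V²/2g = 7.199 m
Pipe 2: V = 0.3721 m/s, Re = 1.57×10^5, ε/D = 2.66×10^-6, f = 0.01628, h_2 = f(L/D)V²/2g = 0.3837 m
Series → Q common, losses add: H = Σh = 7.582 m

H ≈ 7.58 m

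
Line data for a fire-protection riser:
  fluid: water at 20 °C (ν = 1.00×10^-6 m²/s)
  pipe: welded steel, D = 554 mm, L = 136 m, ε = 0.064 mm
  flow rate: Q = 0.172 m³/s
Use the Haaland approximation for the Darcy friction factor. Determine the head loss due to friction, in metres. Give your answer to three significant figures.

h_f ≈ 0.0945 m

V = 4Q/(πD²) = 4·0.172/(π·0.554²) = 0.7135 m/s
Re = VD/ν = 0.7135·0.554/1.00×10^-6 = 3.95×10^5 → turbulent
ε/D = 0.064/554 = 1.16×10^-4
Haaland: f = 0.01483
h_f = f(L/D)V²/(2g) = 0.01483·(136/0.554)·0.7135²/(2·9.81) = 0.09448 m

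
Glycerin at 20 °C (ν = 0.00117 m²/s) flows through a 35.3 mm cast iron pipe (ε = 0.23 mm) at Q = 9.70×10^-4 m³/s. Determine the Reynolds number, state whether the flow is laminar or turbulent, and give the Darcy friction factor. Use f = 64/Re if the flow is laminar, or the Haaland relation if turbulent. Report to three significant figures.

Re ≈ 29.9; laminar; f = 64/Re ≈ 2.14

V = 4Q/(πD²) = 0.9911 m/s
Re = VD/ν = 0.9911·0.0353/0.00117 = 29.9
Re < 2300 → laminar → f = 64/Re = 2.140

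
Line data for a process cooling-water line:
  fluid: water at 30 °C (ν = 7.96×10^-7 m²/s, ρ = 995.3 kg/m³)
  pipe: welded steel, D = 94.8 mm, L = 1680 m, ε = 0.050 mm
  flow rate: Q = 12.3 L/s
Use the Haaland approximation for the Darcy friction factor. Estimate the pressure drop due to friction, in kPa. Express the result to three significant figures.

V = 4Q/(πD²) = 4·0.0123/(π·0.0948²) = 1.743 m/s
Re = VD/ν = 1.743·0.0948/7.96×10^-7 = 2.08×10^5 → turbulent
ε/D = 0.050/94.8 = 5.27×10^-4
Haaland: f = 0.01872
h_f = f(L/D)V²/(2g) = 0.01872·(1680/0.0948)·1.743²/(2·9.81) = 51.35 m
Δp = ρg·h_f = 995.3·9.81·51.35 = 501.4 kPa

Δp ≈ 501 kPa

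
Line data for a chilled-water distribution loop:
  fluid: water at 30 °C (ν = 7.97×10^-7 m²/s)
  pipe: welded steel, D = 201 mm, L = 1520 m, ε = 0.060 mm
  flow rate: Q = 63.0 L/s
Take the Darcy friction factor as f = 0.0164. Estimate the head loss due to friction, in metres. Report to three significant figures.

h_f ≈ 24.9 m

V = 4Q/(πD²) = 4·0.0630/(π·0.201²) = 1.985 m/s
h_f = f(L/D)V²/(2g) = 0.01640·(1520/0.201)·1.985²/(2·9.81) = 24.92 m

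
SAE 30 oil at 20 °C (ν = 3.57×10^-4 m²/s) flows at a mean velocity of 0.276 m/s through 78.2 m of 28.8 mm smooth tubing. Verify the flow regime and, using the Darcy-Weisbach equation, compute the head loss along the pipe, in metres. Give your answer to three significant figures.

Re = VD/ν = 0.276·0.02880/3.57×10^-4 = 22.3 → laminar (Re < 2300)
f = 64/Re = 2.874
h_f = f(L/D)V²/(2g) = 2.874·(78.2/0.02880)·0.276²/(2·9.81) = 30.30 m

h_f ≈ 30.3 m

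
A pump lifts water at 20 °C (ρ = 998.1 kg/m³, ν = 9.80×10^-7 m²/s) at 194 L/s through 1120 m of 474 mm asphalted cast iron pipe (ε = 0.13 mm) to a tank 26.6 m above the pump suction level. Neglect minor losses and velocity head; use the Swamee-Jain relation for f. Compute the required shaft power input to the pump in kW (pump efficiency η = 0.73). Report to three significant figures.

P_shaft ≈ 75.3 kW

V = 4Q/(πD²) = 1.099 m/s; Re = 5.32×10^5; ε/D = 2.74×10^-4; f = 0.01609
h_f = f(L/D)V²/2g = 2.343 m
Total head H = z + h_f = 26.6 + 2.343 = 28.94 m
P_hyd = ρgQH = 998.1·9.81·0.194·28.94 = 54.98 kW
P_shaft = P_hyd/η = 54.98/0.73 = 75.31 kW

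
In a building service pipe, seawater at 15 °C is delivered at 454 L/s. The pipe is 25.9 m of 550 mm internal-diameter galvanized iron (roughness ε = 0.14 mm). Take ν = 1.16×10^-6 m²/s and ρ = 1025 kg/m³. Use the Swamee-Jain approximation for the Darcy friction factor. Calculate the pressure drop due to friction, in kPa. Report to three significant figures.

V = 4Q/(πD²) = 4·0.454/(π·0.550²) = 1.911 m/s
Re = VD/ν = 1.911·0.550/1.16×10^-6 = 9.06×10^5 → turbulent
ε/D = 0.14/550 = 2.55×10^-4
Swamee-Jain: f = 0.01541
h_f = f(L/D)V²/(2g) = 0.01541·(25.9/0.550)·1.911²/(2·9.81) = 0.1350 m
Δp = ρg·h_f = 1025·9.81·0.1350 = 1.358 kPa

Δp ≈ 1.36 kPa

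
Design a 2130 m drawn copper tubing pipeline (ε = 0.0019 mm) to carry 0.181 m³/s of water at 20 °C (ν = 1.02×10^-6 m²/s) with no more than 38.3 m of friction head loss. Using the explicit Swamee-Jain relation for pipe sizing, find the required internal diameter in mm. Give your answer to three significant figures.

Swamee-Jain (Type III): D = 0.66·[ε^1.25·(LQ²/(gh_f))^4.75 + ν·Q^9.4·(L/(gh_f))^5.2]^0.04
LQ²/(gh_f) = 0.1857; L/(gh_f) = 5.669
Term 1 = ε^1.25·(…)^4.75 = 2.37×10^-11; Term 2 = ν·Q^9.4·(…)^5.2 = 8.89×10^-10
D = 0.66·(2.37×10^-11 + 8.89×10^-10)^0.04 = 0.2871 m = 287 mm
Check: V = 2.80 m/s, Re = 7.87×10^5, f = 0.01223, h_f = 36.2 m ≈ 38.3 m ✓

D ≈ 287 mm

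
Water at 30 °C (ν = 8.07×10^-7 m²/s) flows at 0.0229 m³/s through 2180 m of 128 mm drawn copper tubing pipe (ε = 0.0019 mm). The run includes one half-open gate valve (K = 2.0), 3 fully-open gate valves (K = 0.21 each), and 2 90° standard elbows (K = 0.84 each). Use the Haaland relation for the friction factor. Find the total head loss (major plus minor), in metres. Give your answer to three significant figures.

V = 4Q/(πD²) = 1.780 m/s; V²/2g = 0.1614 m
Re = 2.82×10^5, ε/D = 1.48×10^-5 → f = 0.01462 (Haaland)
Major: h_f = f(L/D)·V²/2g = 0.01462·17031·0.1614 = 40.20 m
Minor: ΣK = 4.31; h_m = ΣK·V²/2g = 0.6957 m
Total H_L = 40.20 + 0.6957 = 40.90 m

H_L ≈ 40.9 m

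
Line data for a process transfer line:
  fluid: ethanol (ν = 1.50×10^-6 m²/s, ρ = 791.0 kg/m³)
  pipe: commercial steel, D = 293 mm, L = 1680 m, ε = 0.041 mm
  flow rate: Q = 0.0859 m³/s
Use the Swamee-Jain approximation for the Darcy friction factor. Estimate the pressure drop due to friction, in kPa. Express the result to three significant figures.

Δp ≈ 59.6 kPa

V = 4Q/(πD²) = 4·0.0859/(π·0.293²) = 1.274 m/s
Re = VD/ν = 1.274·0.293/1.50×10^-6 = 2.49×10^5 → turbulent
ε/D = 0.041/293 = 1.40×10^-4
Swamee-Jain: f = 0.01619
h_f = f(L/D)V²/(2g) = 0.01619·(1680/0.293)·1.274²/(2·9.81) = 7.681 m
Δp = ρg·h_f = 791.0·9.81·7.681 = 59.60 kPa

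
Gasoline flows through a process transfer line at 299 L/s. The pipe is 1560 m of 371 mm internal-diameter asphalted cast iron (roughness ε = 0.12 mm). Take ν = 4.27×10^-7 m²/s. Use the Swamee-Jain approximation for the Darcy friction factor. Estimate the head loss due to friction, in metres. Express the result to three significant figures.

h_f ≈ 25.5 m

V = 4Q/(πD²) = 4·0.299/(π·0.371²) = 2.766 m/s
Re = VD/ν = 2.766·0.371/4.27×10^-7 = 2.40×10^6 → turbulent
ε/D = 0.12/371 = 3.23×10^-4
Swamee-Jain: f = 0.01555
h_f = f(L/D)V²/(2g) = 0.01555·(1560/0.371)·2.766²/(2·9.81) = 25.49 m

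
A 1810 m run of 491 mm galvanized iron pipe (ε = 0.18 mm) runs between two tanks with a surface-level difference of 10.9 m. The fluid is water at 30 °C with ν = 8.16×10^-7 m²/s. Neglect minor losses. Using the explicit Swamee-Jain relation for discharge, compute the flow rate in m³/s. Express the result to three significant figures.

Swamee-Jain (Type II): Q = -0.965·√(gD⁵h_f/L)·ln[ε/(3.7D) + √(3.17ν²L/(gD³h_f))]
√(gD⁵h_f/L) = √(9.81·0.491⁵·10.9/1810) = 0.04106
ε/(3.7D) = 9.91×10^-5; √(3.17ν²L/(gD³h_f)) = 1.74×10^-5
Q = -0.965·0.04106·ln(1.165×10^-4) = 0.3589 m³/s
Check: V = 1.90 m/s, Re = 1.14×10^6, f = 0.01624, h_f = 11.0 m ≈ 10.9 m ✓

Q ≈ 0.359 m³/s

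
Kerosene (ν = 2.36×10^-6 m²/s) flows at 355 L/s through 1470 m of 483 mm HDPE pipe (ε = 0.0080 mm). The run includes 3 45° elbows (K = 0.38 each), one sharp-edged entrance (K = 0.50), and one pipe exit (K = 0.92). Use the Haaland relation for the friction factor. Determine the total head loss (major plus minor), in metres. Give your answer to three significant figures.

V = 4Q/(πD²) = 1.938 m/s; V²/2g = 0.1913 m
Re = 3.97×10^5, ε/D = 1.66×10^-5 → f = 0.01379 (Haaland)
Major: h_f = f(L/D)·V²/2g = 0.01379·3043·0.1913 = 8.028 m
Minor: ΣK = 2.56; h_m = ΣK·V²/2g = 0.4898 m
Total H_L = 8.028 + 0.4898 = 8.518 m

H_L ≈ 8.52 m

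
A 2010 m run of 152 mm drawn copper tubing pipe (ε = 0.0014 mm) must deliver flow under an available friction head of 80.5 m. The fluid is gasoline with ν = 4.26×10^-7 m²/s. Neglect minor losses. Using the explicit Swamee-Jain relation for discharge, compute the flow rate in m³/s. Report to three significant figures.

Q ≈ 0.0582 m³/s

Swamee-Jain (Type II): Q = -0.965·√(gD⁵h_f/L)·ln[ε/(3.7D) + √(3.17ν²L/(gD³h_f))]
√(gD⁵h_f/L) = √(9.81·0.152⁵·80.5/2010) = 0.005646
ε/(3.7D) = 2.49×10^-6; √(3.17ν²L/(gD³h_f)) = 2.04×10^-5
Q = -0.965·0.005646·ln(2.291×10^-5) = 0.05821 m³/s
Check: V = 3.21 m/s, Re = 1.14×10^6, f = 0.01159, h_f = 80.4 m ≈ 80.5 m ✓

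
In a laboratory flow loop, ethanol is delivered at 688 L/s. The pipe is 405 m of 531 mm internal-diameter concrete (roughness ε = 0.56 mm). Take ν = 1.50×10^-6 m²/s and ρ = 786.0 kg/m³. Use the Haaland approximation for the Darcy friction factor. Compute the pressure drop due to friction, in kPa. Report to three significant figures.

Δp ≈ 58.3 kPa

V = 4Q/(πD²) = 4·0.688/(π·0.531²) = 3.107 m/s
Re = VD/ν = 3.107·0.531/1.50×10^-6 = 1.10×10^6 → turbulent
ε/D = 0.56/531 = 0.00105
Haaland: f = 0.02017
h_f = f(L/D)V²/(2g) = 0.02017·(405/0.531)·3.107²/(2·9.81) = 7.566 m
Δp = ρg·h_f = 786.0·9.81·7.566 = 58.34 kPa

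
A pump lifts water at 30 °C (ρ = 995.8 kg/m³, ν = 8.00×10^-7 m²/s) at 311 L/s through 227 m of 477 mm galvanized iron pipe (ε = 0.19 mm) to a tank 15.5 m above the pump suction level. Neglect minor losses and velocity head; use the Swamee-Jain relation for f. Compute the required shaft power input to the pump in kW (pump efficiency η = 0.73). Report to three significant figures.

P_shaft ≈ 69.6 kW

V = 4Q/(πD²) = 1.740 m/s; Re = 1.04×10^6; ε/D = 3.98×10^-4; f = 0.01655
h_f = f(L/D)V²/2g = 1.216 m
Total head H = z + h_f = 15.5 + 1.216 = 16.72 m
P_hyd = ρgQH = 995.8·9.81·0.311·16.72 = 50.78 kW
P_shaft = P_hyd/η = 50.78/0.73 = 69.57 kW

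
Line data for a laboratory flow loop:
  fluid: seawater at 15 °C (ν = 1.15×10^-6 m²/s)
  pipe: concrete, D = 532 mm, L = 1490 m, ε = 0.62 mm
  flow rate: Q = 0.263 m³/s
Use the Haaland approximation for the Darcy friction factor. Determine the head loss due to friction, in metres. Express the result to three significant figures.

h_f ≈ 4.17 m

V = 4Q/(πD²) = 4·0.263/(π·0.532²) = 1.183 m/s
Re = VD/ν = 1.183·0.532/1.15×10^-6 = 5.47×10^5 → turbulent
ε/D = 0.62/532 = 0.00117
Haaland: f = 0.02086
h_f = f(L/D)V²/(2g) = 0.02086·(1490/0.532)·1.183²/(2·9.81) = 4.168 m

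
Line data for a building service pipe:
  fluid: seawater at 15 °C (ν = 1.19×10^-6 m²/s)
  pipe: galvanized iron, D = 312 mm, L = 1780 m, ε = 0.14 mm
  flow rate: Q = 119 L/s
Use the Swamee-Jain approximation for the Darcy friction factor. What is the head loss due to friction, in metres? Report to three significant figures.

h_f ≈ 12.4 m

V = 4Q/(πD²) = 4·0.119/(π·0.312²) = 1.556 m/s
Re = VD/ν = 1.556·0.312/1.19×10^-6 = 4.08×10^5 → turbulent
ε/D = 0.14/312 = 4.49×10^-4
Swamee-Jain: f = 0.01765
h_f = f(L/D)V²/(2g) = 0.01765·(1780/0.312)·1.556²/(2·9.81) = 12.44 m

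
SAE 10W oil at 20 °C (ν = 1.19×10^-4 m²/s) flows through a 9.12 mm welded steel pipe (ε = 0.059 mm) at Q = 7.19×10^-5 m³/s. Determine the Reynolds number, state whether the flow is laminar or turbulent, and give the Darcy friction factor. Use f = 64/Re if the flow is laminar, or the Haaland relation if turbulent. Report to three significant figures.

V = 4Q/(πD²) = 1.101 m/s
Re = VD/ν = 1.101·0.00912/1.19×10^-4 = 84.4
Re < 2300 → laminar → f = 64/Re = 0.7587

Re ≈ 84.4; laminar; f = 64/Re ≈ 0.759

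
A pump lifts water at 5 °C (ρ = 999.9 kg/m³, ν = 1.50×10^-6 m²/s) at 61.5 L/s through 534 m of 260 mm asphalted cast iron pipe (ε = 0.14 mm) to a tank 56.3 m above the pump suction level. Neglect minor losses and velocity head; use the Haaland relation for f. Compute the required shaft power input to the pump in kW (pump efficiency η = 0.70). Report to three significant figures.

P_shaft ≈ 50.8 kW

V = 4Q/(πD²) = 1.158 m/s; Re = 2.01×10^5; ε/D = 5.38×10^-4; f = 0.01883
h_f = f(L/D)V²/2g = 2.645 m
Total head H = z + h_f = 56.3 + 2.645 = 58.94 m
P_hyd = ρgQH = 999.9·9.81·0.0615·58.94 = 35.56 kW
P_shaft = P_hyd/η = 35.56/0.70 = 50.80 kW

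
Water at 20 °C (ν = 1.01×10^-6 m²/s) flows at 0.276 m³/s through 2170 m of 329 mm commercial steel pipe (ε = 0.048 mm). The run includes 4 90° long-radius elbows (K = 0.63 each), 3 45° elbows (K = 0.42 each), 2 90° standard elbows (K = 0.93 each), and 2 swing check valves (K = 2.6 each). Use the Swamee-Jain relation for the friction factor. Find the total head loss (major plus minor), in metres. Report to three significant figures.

H_L ≈ 55.7 m

V = 4Q/(πD²) = 3.247 m/s; V²/2g = 0.5372 m
Re = 1.06×10^6, ε/D = 1.46×10^-4 → f = 0.01408 (Swamee-Jain)
Major: h_f = f(L/D)·V²/2g = 0.01408·6596·0.5372 = 49.90 m
Minor: ΣK = 10.8; h_m = ΣK·V²/2g = 5.824 m
Total H_L = 49.90 + 5.824 = 55.72 m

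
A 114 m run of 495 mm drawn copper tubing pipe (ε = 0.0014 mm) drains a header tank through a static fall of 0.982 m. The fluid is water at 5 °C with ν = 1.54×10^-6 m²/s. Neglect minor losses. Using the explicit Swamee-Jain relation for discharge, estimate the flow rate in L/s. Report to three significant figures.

Q ≈ 507 L/s

Swamee-Jain (Type II): Q = -0.965·√(gD⁵h_f/L)·ln[ε/(3.7D) + √(3.17ν²L/(gD³h_f))]
√(gD⁵h_f/L) = √(9.81·0.495⁵·0.982/114) = 0.05011
ε/(3.7D) = 7.64×10^-7; √(3.17ν²L/(gD³h_f)) = 2.71×10^-5
Q = -0.965·0.05011·ln(2.785×10^-5) = 0.5072 m³/s
Check: V = 2.64 m/s, Re = 8.47×10^5, f = 0.01200, h_f = 0.979 m ≈ 0.982 m ✓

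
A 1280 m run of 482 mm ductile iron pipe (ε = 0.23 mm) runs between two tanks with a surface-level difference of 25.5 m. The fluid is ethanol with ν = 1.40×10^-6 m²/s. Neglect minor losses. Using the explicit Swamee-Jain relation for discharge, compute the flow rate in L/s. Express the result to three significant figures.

Swamee-Jain (Type II): Q = -0.965·√(gD⁵h_f/L)·ln[ε/(3.7D) + √(3.17ν²L/(gD³h_f))]
√(gD⁵h_f/L) = √(9.81·0.482⁵·25.5/1280) = 0.07130
ε/(3.7D) = 1.29×10^-4; √(3.17ν²L/(gD³h_f)) = 1.68×10^-5
Q = -0.965·0.07130·ln(1.458×10^-4) = 0.6078 m³/s
Check: V = 3.33 m/s, Re = 1.15×10^6, f = 0.01708, h_f = 25.6 m ≈ 25.5 m ✓

Q ≈ 608 L/s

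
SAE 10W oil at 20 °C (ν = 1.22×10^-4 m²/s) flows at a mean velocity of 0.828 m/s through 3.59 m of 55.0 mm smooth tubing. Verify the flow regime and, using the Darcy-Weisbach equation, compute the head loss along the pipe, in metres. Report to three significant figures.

h_f ≈ 0.391 m

Re = VD/ν = 0.828·0.05500/1.22×10^-4 = 373 → laminar (Re < 2300)
f = 64/Re = 0.1715
h_f = f(L/D)V²/(2g) = 0.1715·(3.59/0.05500)·0.828²/(2·9.81) = 0.3911 m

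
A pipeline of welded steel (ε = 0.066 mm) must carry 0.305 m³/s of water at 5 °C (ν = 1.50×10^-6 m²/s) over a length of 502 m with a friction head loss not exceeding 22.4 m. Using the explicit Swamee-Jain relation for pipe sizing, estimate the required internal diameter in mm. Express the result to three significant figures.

D ≈ 308 mm

Swamee-Jain (Type III): D = 0.66·[ε^1.25·(LQ²/(gh_f))^4.75 + ν·Q^9.4·(L/(gh_f))^5.2]^0.04
LQ²/(gh_f) = 0.2125; L/(gh_f) = 2.284
Term 1 = ε^1.25·(…)^4.75 = 3.80×10^-9; Term 2 = ν·Q^9.4·(…)^5.2 = 1.56×10^-9
D = 0.66·(3.80×10^-9 + 1.56×10^-9)^0.04 = 0.3081 m = 308 mm
Check: V = 4.09 m/s, Re = 8.40×10^5, f = 0.01507, h_f = 20.9 m ≈ 22.4 m ✓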